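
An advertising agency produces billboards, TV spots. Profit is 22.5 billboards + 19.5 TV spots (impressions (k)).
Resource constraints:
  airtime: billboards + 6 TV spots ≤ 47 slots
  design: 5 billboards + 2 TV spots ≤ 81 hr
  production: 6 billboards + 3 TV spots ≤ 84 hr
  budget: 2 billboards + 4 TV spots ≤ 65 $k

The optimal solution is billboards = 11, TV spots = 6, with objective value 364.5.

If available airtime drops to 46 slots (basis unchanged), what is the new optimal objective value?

363

Binding: airtime and production. Non-binding: design (14 unused), budget (19 unused).
Slack constraints have shadow price 0 (complementary slackness).
Dual feasibility on the basic columns requires 1·y_airtime + 6·y_production = 22.5, 6·y_airtime + 3·y_production = 19.5.
→ y_airtime = 1.5 and y_production = 3.5.
Δz = y_airtime·Δb = 1.5 × (-1) = -1.5, so new z* = 364.5 − 1.5 = 363.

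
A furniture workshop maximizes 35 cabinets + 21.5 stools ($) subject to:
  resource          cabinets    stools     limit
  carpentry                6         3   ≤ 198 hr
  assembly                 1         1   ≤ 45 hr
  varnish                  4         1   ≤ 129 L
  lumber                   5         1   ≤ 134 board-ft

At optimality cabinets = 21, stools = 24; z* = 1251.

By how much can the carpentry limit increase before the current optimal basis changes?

3.75

Binding constraints: carpentry, assembly. The basis is B = [[6,3],[1,1]] with det 3.
Per unit increase in carpentry, x* moves by d = (0.3333, -0.3333).
The basis stays optimal until lumber becomes binding; allowable increase = 3.75 hr.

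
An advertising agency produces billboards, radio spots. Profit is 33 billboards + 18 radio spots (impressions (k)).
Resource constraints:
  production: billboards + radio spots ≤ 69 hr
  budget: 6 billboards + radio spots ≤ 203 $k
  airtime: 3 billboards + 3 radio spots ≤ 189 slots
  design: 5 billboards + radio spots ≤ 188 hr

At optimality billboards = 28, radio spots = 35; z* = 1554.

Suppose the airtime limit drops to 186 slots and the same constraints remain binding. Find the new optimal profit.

1539

Binding: budget and airtime. Non-binding: production (6 unused), design (13 unused).
By complementary slackness, y = 0 for the non-binding constraints.
The binding rows give the dual system: 6·y_budget + 3·y_airtime = 33 and 1·y_budget + 3·y_airtime = 18.
→ y_budget = 3 and y_airtime = 5.
Δz = y_airtime·Δb = 5 × (-3) = -15, so new z* = 1554 − 15 = 1539.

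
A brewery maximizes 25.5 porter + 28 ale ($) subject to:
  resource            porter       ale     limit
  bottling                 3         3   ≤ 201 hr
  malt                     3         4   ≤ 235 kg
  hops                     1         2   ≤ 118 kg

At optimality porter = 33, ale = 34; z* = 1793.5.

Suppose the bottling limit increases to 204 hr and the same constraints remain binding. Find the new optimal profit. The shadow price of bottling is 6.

1811.5

Δb = 3, so new z* = 1793.5 + (6)·(3) = 1793.5 + 18 = 1811.5.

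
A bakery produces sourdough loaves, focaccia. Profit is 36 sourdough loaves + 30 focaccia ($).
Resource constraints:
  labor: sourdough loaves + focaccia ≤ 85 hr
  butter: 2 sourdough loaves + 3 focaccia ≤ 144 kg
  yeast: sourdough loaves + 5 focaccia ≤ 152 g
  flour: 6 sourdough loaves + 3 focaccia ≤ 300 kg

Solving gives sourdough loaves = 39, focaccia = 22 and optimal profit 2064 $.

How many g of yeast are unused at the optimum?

3

yeast used = 1·39 + 5·22 = 149; slack = 152 − 149 = 3.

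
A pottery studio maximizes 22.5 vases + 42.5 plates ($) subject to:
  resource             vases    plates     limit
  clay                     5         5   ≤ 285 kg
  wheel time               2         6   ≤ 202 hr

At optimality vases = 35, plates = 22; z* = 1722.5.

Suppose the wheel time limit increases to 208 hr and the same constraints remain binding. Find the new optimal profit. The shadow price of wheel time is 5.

1752.5

Δb = 6, so new z* = 1722.5 + (5)·(6) = 1722.5 + 30 = 1752.5.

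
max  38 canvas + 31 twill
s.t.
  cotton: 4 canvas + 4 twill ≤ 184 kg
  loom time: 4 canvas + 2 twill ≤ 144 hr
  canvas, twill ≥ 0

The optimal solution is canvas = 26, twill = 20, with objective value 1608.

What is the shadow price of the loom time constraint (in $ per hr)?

3.5

At the optimum: cotton uses 184 of 184 (binding); loom time uses 144 of 144 (binding).
From A_Bᵀ y = c: 4·y_cotton + 4·y_loom time = 38; 4·y_cotton + 2·y_loom time = 31.
→ y_cotton = 6 and y_loom time = 3.5.
Shadow price of loom time = 3.5.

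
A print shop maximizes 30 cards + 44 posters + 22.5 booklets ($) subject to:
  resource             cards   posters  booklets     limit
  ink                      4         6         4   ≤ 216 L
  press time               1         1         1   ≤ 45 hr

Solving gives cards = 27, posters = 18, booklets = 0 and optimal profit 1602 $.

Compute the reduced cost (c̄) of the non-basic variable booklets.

Check each constraint at x*: ink 216/216 (tight); press time 45/45 (tight).
From A_Bᵀ y = c: 4·y_ink + 1·y_press time = 30; 6·y_ink + 1·y_press time = 44.
→ y_ink = 7 and y_press time = 2.
Reduced cost of booklets: c₃ − yᵀa₃ = 22.5 − (7·4 + 2·1) = 22.5 − 30 = -7.5.

-7.5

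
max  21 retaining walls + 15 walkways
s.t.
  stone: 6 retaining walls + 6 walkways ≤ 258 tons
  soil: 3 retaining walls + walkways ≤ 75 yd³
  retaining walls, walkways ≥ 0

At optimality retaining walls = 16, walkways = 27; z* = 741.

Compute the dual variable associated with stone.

2

At the optimum: stone uses 258 of 258 (binding); soil uses 75 of 75 (binding).
From A_Bᵀ y = c: 6·y_stone + 3·y_soil = 21; 6·y_stone + 1·y_soil = 15.
This yields shadow prices y_stone = 2, y_soil = 3.
Shadow price of stone = 2.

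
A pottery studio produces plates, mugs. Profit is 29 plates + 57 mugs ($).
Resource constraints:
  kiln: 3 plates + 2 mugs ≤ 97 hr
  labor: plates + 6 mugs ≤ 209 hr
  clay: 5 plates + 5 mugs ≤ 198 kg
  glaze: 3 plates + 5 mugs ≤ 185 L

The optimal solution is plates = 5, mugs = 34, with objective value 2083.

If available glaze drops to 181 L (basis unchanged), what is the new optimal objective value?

At the optimum: kiln uses 83 of 97 (slack = 14); labor uses 209 of 209 (binding); clay uses 195 of 198 (slack = 3); glaze uses 185 of 185 (binding).
Slack constraints have shadow price 0 (complementary slackness).
Dual feasibility on the basic columns requires 1·y_labor + 3·y_glaze = 29, 6·y_labor + 5·y_glaze = 57.
Solving: y_labor = 2, y_glaze = 9.
Δz = y_glaze·Δb = 9 × (-4) = -36, so new z* = 2083 − 36 = 2047.

2047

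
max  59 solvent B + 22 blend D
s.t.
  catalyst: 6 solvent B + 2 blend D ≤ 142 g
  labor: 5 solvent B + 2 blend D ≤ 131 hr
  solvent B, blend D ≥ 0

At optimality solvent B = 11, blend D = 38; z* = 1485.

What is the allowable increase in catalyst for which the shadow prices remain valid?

15.2

Binding constraints: catalyst, labor. The basis is B = [[6,2],[5,2]] with det 2.
Per unit increase in catalyst, x* moves by d = (1, -2.5).
The basis stays optimal until blend D reaches 0; allowable increase = 15.2 g.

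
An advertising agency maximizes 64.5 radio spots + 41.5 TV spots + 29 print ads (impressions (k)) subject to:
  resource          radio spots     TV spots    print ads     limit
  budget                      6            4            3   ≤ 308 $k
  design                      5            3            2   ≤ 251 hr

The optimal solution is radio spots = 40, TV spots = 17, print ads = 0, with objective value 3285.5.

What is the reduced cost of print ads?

-1

Both budget and design are binding at x*.
Dual feasibility on the basic columns requires 6·y_budget + 5·y_design = 64.5, 4·y_budget + 3·y_design = 41.5.
This yields shadow prices y_budget = 7, y_design = 4.5.
Reduced cost of print ads: c₃ − yᵀa₃ = 29 − (7·3 + 4.5·2) = 29 − 30 = -1.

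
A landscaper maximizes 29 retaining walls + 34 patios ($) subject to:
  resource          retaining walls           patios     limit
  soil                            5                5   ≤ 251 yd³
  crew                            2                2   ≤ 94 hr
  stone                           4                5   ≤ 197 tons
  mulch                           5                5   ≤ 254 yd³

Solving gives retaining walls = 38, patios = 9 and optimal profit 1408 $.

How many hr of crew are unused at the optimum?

crew used = 2·38 + 2·9 = 94; slack = 94 − 94 = 0.

0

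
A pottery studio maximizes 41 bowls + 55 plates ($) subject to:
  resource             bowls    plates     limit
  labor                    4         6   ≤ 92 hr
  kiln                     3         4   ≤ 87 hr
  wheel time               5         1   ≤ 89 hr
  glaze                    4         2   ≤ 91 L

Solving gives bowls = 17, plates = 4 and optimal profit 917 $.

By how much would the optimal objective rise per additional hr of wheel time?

1

Check each constraint at x*: labor 92/92 (tight); kiln 67/87 (slack 20); wheel time 89/89 (tight); glaze 76/91 (slack 15).
Slack constraints have shadow price 0 (complementary slackness).
The binding rows give the dual system: 4·y_labor + 5·y_wheel time = 41 and 6·y_labor + 1·y_wheel time = 55.
This yields shadow prices y_labor = 9, y_wheel time = 1.
Shadow price of wheel time = 1.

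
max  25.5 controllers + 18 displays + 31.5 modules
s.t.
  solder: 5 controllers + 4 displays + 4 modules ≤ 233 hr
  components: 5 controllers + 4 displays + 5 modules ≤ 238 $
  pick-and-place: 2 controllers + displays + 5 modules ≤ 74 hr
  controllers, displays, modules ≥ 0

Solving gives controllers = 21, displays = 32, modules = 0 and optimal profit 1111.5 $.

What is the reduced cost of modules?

-2.5

Check each constraint at x*: solder 233/233 (tight); components 233/238 (slack 5); pick-and-place 74/74 (tight).
By complementary slackness, y = 0 for the non-binding constraint.
From A_Bᵀ y = c: 5·y_solder + 2·y_pick-and-place = 25.5; 4·y_solder + 1·y_pick-and-place = 18.
Solving: y_solder = 3.5, y_pick-and-place = 4.
Reduced cost of modules: c₃ − yᵀa₃ = 31.5 − (3.5·4 + 4·5) = 31.5 − 34 = -2.5.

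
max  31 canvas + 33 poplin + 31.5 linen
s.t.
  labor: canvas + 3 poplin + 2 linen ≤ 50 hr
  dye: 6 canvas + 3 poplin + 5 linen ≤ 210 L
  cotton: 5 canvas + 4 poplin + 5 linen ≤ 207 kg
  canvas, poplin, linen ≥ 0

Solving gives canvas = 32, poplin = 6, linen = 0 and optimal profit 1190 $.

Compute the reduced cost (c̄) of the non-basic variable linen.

-2.5

At the optimum: labor uses 50 of 50 (binding); dye uses 210 of 210 (binding); cotton uses 184 of 207 (slack = 23).
Since cotton is not tight, its dual is 0.
From A_Bᵀ y = c: 1·y_labor + 6·y_dye = 31; 3·y_labor + 3·y_dye = 33.
→ y_labor = 7 and y_dye = 4.
Reduced cost of linen: c₃ − yᵀa₃ = 31.5 − (7·2 + 4·5) = 31.5 − 34 = -2.5.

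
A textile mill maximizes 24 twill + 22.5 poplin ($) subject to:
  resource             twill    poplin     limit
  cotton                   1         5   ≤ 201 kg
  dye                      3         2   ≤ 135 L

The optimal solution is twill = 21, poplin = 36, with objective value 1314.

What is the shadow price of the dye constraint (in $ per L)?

7.5

At the optimum: cotton uses 201 of 201 (binding); dye uses 135 of 135 (binding).
Dual feasibility on the basic columns requires 1·y_cotton + 3·y_dye = 24, 5·y_cotton + 2·y_dye = 22.5.
→ y_cotton = 1.5 and y_dye = 7.5.
Shadow price of dye = 7.5.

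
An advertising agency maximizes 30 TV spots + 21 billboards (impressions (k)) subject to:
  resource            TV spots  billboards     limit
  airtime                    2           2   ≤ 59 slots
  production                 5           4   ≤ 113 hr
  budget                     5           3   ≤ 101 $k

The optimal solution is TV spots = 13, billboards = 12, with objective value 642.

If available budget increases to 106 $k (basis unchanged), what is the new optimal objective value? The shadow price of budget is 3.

657

Δb = 5, so new z* = 642 + (3)·(5) = 642 + 15 = 657.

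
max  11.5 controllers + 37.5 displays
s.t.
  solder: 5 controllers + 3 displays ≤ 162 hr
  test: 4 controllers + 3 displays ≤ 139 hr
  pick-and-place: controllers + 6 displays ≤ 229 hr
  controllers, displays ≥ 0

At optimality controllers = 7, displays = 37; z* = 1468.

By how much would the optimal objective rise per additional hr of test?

At the optimum: solder uses 146 of 162 (slack = 16); test uses 139 of 139 (binding); pick-and-place uses 229 of 229 (binding).
By complementary slackness, y = 0 for the non-binding constraint.
The binding rows give the dual system: 4·y_test + 1·y_pick-and-place = 11.5 and 3·y_test + 6·y_pick-and-place = 37.5.
Solving: y_test = 1.5, y_pick-and-place = 5.5.
Shadow price of test = 1.5.

1.5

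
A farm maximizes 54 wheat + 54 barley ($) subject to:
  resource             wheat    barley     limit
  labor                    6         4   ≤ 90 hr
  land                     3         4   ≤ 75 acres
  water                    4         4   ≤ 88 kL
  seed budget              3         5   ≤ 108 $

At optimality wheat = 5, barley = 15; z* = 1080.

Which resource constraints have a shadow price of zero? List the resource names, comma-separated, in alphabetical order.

labor: 90/90 (binding)
land: 75/75 (binding)
water: 80/88 (slack 8)
seed budget: 90/108 (slack 18)
By complementary slackness, a constraint with positive slack has shadow price 0 → seed budget, water.

seed budget, water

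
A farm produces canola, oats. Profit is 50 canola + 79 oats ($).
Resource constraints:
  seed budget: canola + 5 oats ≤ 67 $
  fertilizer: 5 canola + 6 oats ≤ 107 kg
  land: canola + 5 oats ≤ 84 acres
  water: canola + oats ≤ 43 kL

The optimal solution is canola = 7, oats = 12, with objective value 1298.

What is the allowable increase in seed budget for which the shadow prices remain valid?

Binding constraints: seed budget, fertilizer. The basis is B = [[1,5],[5,6]] with det -19.
Per unit increase in seed budget, x* moves by d = (-0.3158, 0.2632).
The basis stays optimal until land becomes binding; allowable increase = 17 $.

17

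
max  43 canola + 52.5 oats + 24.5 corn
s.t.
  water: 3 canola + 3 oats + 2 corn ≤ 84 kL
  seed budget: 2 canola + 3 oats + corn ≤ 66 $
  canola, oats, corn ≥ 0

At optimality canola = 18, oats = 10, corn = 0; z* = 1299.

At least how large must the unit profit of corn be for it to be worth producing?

25.5

Both water and seed budget are binding at x*.
The binding rows give the dual system: 3·y_water + 2·y_seed budget = 43 and 3·y_water + 3·y_seed budget = 52.5.
This yields shadow prices y_water = 8, y_seed budget = 9.5.
corn enters the basis when its profit ≥ yᵀa₃ = 8·2 + 9.5·1 = 25.5.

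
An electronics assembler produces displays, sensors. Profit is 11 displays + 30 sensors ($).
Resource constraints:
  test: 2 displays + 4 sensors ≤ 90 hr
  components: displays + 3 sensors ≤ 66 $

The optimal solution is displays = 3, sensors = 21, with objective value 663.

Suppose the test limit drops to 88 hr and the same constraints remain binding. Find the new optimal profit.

At the optimum: test uses 90 of 90 (binding); components uses 66 of 66 (binding).
Dual feasibility on the basic columns requires 2·y_test + 1·y_components = 11, 4·y_test + 3·y_components = 30.
Solving: y_test = 1.5, y_components = 8.
Δz = y_test·Δb = 1.5 × (-2) = -3, so new z* = 663 − 3 = 660.

660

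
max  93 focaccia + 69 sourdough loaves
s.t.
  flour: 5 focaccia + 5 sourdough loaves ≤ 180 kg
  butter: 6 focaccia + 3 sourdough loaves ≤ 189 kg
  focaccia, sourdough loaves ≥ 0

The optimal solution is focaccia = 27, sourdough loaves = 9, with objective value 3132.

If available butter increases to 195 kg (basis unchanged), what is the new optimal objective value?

At the optimum: flour uses 180 of 180 (binding); butter uses 189 of 189 (binding).
The binding rows give the dual system: 5·y_flour + 6·y_butter = 93 and 5·y_flour + 3·y_butter = 69.
Solving: y_flour = 9, y_butter = 8.
Δz = y_butter·Δb = 8 × (6) = 48, so new z* = 3132 + 48 = 3180.

3180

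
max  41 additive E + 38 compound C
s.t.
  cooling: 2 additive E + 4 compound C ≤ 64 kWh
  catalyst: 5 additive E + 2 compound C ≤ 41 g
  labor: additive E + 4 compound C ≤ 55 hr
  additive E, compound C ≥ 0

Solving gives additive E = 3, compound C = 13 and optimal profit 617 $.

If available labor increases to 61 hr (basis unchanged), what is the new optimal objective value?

653

At the optimum: cooling uses 58 of 64 (slack = 6); catalyst uses 41 of 41 (binding); labor uses 55 of 55 (binding).
Slack constraints have shadow price 0 (complementary slackness).
The binding rows give the dual system: 5·y_catalyst + 1·y_labor = 41 and 2·y_catalyst + 4·y_labor = 38.
→ y_catalyst = 7 and y_labor = 6.
Δz = y_labor·Δb = 6 × (6) = 36, so new z* = 617 + 36 = 653.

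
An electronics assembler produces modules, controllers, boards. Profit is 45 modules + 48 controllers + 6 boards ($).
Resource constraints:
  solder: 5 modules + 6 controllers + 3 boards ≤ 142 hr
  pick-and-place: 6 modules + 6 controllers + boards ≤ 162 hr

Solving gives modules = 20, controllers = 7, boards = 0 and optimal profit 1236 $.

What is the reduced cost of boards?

At the optimum: solder uses 142 of 142 (binding); pick-and-place uses 162 of 162 (binding).
Dual feasibility on the basic columns requires 5·y_solder + 6·y_pick-and-place = 45, 6·y_solder + 6·y_pick-and-place = 48.
Solving: y_solder = 3, y_pick-and-place = 5.
Reduced cost of boards: c₃ − yᵀa₃ = 6 − (3·3 + 5·1) = 6 − 14 = -8.

-8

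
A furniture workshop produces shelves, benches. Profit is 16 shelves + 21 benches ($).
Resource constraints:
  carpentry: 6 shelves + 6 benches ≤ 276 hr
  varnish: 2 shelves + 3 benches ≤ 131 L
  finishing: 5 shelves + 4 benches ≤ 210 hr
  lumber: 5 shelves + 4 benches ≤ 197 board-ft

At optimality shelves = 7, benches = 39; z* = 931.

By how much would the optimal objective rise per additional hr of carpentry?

1

Check each constraint at x*: carpentry 276/276 (tight); varnish 131/131 (tight); finishing 191/210 (slack 19); lumber 191/197 (slack 6).
Since finishing, lumber are not tight, their duals are 0.
Dual feasibility on the basic columns requires 6·y_carpentry + 2·y_varnish = 16, 6·y_carpentry + 3·y_varnish = 21.
This yields shadow prices y_carpentry = 1, y_varnish = 5.
Shadow price of carpentry = 1.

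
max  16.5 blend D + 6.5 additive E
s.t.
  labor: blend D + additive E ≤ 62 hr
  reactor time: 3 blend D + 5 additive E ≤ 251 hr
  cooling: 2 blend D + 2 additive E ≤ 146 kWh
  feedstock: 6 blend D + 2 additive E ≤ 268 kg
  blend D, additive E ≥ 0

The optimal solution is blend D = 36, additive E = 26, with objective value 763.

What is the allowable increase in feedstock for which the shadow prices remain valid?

104

Binding constraints: labor, feedstock. The basis is B = [[1,1],[6,2]] with det -4.
Per unit increase in feedstock, x* moves by d = (0.25, -0.25).
The basis stays optimal until additive E reaches 0; allowable increase = 104 kg.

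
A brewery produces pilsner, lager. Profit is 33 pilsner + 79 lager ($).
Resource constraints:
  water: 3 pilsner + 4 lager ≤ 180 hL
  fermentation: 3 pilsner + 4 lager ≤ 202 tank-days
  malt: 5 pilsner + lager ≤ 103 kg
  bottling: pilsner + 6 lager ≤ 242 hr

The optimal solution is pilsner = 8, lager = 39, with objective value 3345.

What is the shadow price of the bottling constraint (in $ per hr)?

Binding: water and bottling. Non-binding: fermentation (22 unused), malt (24 unused).
By complementary slackness, y = 0 for the non-binding constraints.
From A_Bᵀ y = c: 3·y_water + 1·y_bottling = 33; 4·y_water + 6·y_bottling = 79.
→ y_water = 8.5 and y_bottling = 7.5.
Shadow price of bottling = 7.5.

7.5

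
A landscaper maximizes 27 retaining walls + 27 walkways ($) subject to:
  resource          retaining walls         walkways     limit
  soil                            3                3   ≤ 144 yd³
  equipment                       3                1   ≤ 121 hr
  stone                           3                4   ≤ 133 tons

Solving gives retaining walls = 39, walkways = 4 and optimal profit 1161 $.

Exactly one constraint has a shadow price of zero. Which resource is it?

soil: 129/144 (slack 15)
equipment: 121/121 (binding)
stone: 133/133 (binding)
By complementary slackness, a constraint with positive slack has shadow price 0 → soil.

soil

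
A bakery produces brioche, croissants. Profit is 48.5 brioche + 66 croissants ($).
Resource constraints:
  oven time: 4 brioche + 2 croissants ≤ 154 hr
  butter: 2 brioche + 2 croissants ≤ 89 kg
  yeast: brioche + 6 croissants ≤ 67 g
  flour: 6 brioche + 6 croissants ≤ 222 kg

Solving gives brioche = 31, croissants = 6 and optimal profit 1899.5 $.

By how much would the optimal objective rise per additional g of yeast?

3.5

At the optimum: oven time uses 136 of 154 (slack = 18); butter uses 74 of 89 (slack = 15); yeast uses 67 of 67 (binding); flour uses 222 of 222 (binding).
Since oven time, butter are not tight, their duals are 0.
Dual feasibility on the basic columns requires 1·y_yeast + 6·y_flour = 48.5, 6·y_yeast + 6·y_flour = 66.
Solving: y_yeast = 3.5, y_flour = 7.5.
Shadow price of yeast = 3.5.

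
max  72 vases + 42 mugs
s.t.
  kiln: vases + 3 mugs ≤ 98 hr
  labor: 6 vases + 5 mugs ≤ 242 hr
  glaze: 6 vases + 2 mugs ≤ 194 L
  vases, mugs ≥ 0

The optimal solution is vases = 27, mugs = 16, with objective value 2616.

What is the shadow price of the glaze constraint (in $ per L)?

6

Check each constraint at x*: kiln 75/98 (slack 23); labor 242/242 (tight); glaze 194/194 (tight).
By complementary slackness, y = 0 for the non-binding constraint.
From A_Bᵀ y = c: 6·y_labor + 6·y_glaze = 72; 5·y_labor + 2·y_glaze = 42.
Solving: y_labor = 6, y_glaze = 6.
Shadow price of glaze = 6.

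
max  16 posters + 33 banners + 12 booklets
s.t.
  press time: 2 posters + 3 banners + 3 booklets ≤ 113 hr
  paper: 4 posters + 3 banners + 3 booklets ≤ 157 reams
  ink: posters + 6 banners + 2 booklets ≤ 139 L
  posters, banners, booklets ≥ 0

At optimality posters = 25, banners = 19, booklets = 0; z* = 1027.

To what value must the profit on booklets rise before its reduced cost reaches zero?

17

Check each constraint at x*: press time 107/113 (slack 6); paper 157/157 (tight); ink 139/139 (tight).
Slack constraints have shadow price 0 (complementary slackness).
The binding rows give the dual system: 4·y_paper + 1·y_ink = 16 and 3·y_paper + 6·y_ink = 33.
→ y_paper = 3 and y_ink = 4.
booklets enters the basis when its profit ≥ yᵀa₃ = 3·3 + 4·2 = 17.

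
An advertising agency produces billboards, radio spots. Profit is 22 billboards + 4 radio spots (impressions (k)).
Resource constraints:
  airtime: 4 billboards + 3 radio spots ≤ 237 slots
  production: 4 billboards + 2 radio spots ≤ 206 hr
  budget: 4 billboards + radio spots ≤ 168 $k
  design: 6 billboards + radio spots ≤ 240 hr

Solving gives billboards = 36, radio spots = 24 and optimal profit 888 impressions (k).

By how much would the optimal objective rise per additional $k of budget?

1

Binding: budget and design. Non-binding: airtime (21 unused), production (14 unused).
By complementary slackness, y = 0 for the non-binding constraints.
From A_Bᵀ y = c: 4·y_budget + 6·y_design = 22; 1·y_budget + 1·y_design = 4.
Solving: y_budget = 1, y_design = 3.
Shadow price of budget = 1.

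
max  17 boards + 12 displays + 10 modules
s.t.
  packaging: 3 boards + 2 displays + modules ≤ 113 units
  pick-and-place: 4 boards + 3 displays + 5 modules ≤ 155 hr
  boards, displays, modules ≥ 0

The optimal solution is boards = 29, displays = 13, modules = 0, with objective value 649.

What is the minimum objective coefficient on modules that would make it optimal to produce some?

13

At the optimum: packaging uses 113 of 113 (binding); pick-and-place uses 155 of 155 (binding).
The binding rows give the dual system: 3·y_packaging + 4·y_pick-and-place = 17 and 2·y_packaging + 3·y_pick-and-place = 12.
This yields shadow prices y_packaging = 3, y_pick-and-place = 2.
modules enters the basis when its profit ≥ yᵀa₃ = 3·1 + 2·5 = 13.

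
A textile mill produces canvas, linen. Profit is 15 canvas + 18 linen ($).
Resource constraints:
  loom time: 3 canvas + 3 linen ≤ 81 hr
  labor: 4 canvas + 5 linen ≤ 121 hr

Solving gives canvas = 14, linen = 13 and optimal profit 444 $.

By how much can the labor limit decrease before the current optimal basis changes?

Binding constraints: loom time, labor. The basis is B = [[3,3],[4,5]] with det 3.
Per unit decrease in labor, x* moves by d = (1, -1).
The basis stays optimal until linen reaches 0; allowable decrease = 13 hr.

13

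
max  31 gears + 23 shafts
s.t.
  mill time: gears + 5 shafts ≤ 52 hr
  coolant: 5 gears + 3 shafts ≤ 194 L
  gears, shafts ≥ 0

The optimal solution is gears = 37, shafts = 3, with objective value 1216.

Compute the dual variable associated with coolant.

At the optimum: mill time uses 52 of 52 (binding); coolant uses 194 of 194 (binding).
Dual feasibility on the basic columns requires 1·y_mill time + 5·y_coolant = 31, 5·y_mill time + 3·y_coolant = 23.
Solving: y_mill time = 1, y_coolant = 6.
Shadow price of coolant = 6.

6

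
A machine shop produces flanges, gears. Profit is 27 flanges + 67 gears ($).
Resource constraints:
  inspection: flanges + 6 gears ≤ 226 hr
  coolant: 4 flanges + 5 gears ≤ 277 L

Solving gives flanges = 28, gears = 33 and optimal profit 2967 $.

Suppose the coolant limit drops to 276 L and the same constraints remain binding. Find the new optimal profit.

2962

Check each constraint at x*: inspection 226/226 (tight); coolant 277/277 (tight).
Dual feasibility on the basic columns requires 1·y_inspection + 4·y_coolant = 27, 6·y_inspection + 5·y_coolant = 67.
This yields shadow prices y_inspection = 7, y_coolant = 5.
Δz = y_coolant·Δb = 5 × (-1) = -5, so new z* = 2967 − 5 = 2962.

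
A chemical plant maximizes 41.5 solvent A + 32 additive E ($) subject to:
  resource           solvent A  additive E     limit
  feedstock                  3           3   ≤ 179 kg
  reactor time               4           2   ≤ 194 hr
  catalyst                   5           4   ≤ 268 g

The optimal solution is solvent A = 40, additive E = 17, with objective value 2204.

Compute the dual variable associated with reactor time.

1

At the optimum: feedstock uses 171 of 179 (slack = 8); reactor time uses 194 of 194 (binding); catalyst uses 268 of 268 (binding).
Since feedstock is not tight, its dual is 0.
The binding rows give the dual system: 4·y_reactor time + 5·y_catalyst = 41.5 and 2·y_reactor time + 4·y_catalyst = 32.
This yields shadow prices y_reactor time = 1, y_catalyst = 7.5.
Shadow price of reactor time = 1.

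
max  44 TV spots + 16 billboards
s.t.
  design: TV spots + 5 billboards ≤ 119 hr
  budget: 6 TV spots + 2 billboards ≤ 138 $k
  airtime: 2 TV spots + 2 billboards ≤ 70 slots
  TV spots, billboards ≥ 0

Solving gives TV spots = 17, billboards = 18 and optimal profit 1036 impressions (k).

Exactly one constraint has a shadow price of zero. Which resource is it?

design: 107/119 (slack 12)
budget: 138/138 (binding)
airtime: 70/70 (binding)
By complementary slackness, a constraint with positive slack has shadow price 0 → design.

design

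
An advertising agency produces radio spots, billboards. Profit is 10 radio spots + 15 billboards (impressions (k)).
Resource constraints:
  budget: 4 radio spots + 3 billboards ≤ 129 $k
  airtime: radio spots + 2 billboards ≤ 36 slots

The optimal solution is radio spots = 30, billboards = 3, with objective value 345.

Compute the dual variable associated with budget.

1

At the optimum: budget uses 129 of 129 (binding); airtime uses 36 of 36 (binding).
Dual feasibility on the basic columns requires 4·y_budget + 1·y_airtime = 10, 3·y_budget + 2·y_airtime = 15.
Solving: y_budget = 1, y_airtime = 6.
Shadow price of budget = 1.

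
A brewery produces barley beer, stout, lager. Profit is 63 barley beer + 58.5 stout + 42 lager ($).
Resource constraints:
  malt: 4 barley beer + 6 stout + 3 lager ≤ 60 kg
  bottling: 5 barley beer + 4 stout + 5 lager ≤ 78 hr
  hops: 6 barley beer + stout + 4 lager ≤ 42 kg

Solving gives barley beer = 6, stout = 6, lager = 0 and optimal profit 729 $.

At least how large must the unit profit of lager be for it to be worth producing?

At the optimum: malt uses 60 of 60 (binding); bottling uses 54 of 78 (slack = 24); hops uses 42 of 42 (binding).
Slack constraints have shadow price 0 (complementary slackness).
The binding rows give the dual system: 4·y_malt + 6·y_hops = 63 and 6·y_malt + 1·y_hops = 58.5.
This yields shadow prices y_malt = 9, y_hops = 4.5.
lager enters the basis when its profit ≥ yᵀa₃ = 9·3 + 4.5·4 = 45.

45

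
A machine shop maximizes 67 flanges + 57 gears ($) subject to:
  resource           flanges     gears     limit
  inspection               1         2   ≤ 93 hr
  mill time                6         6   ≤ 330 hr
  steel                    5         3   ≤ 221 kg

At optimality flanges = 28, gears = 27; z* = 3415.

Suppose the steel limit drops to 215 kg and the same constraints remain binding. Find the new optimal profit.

Binding: mill time and steel. Non-binding: inspection (11 unused).
By complementary slackness, y = 0 for the non-binding constraint.
Dual feasibility on the basic columns requires 6·y_mill time + 5·y_steel = 67, 6·y_mill time + 3·y_steel = 57.
Solving: y_mill time = 7, y_steel = 5.
Δz = y_steel·Δb = 5 × (-6) = -30, so new z* = 3415 − 30 = 3385.

3385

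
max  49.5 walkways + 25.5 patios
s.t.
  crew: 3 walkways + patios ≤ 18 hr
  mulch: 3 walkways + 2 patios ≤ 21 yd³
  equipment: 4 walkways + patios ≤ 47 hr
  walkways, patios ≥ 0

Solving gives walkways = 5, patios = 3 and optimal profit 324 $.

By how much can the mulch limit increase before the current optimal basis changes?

Binding constraints: crew, mulch. The basis is B = [[3,1],[3,2]] with det 3.
Per unit increase in mulch, x* moves by d = (-0.3333, 1).
The basis stays optimal until walkways reaches 0; allowable increase = 15 yd³.

15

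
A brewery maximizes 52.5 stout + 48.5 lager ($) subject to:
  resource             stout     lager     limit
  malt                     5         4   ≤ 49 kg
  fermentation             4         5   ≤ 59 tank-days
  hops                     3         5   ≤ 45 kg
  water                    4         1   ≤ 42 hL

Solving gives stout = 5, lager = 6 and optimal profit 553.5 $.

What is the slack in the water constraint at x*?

16

water used = 4·5 + 1·6 = 26; slack = 42 − 26 = 16.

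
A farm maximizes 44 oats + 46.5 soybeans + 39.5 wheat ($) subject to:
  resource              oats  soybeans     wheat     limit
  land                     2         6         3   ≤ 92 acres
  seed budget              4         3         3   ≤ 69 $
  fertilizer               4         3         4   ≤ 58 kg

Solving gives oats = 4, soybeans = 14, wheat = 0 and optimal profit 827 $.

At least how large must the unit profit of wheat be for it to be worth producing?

47

Binding: land and fertilizer. Non-binding: seed budget (11 unused).
By complementary slackness, y = 0 for the non-binding constraint.
Dual feasibility on the basic columns requires 2·y_land + 4·y_fertilizer = 44, 6·y_land + 3·y_fertilizer = 46.5.
→ y_land = 3 and y_fertilizer = 9.5.
wheat enters the basis when its profit ≥ yᵀa₃ = 3·3 + 9.5·4 = 47.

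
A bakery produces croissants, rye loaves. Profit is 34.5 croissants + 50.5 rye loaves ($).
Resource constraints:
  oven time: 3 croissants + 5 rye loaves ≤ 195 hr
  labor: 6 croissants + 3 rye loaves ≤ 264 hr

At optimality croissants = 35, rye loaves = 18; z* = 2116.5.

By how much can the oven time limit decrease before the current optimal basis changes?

Binding constraints: oven time, labor. The basis is B = [[3,5],[6,3]] with det -21.
Per unit decrease in oven time, x* moves by d = (0.1429, -0.2857).
The basis stays optimal until rye loaves reaches 0; allowable decrease = 63 hr.

63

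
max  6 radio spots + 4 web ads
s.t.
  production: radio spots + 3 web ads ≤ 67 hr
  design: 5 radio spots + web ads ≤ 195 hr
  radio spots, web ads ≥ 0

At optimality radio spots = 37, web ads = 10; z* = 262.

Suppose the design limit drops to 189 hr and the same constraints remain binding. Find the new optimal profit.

256

Both production and design are binding at x*.
The binding rows give the dual system: 1·y_production + 5·y_design = 6 and 3·y_production + 1·y_design = 4.
→ y_production = 1 and y_design = 1.
Δz = y_design·Δb = 1 × (-6) = -6, so new z* = 262 − 6 = 256.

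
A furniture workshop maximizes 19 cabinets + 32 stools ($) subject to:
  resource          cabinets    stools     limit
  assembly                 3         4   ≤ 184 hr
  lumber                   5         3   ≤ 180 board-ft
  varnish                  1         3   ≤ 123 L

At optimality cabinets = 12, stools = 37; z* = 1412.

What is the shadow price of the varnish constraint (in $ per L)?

4

Binding: assembly and varnish. Non-binding: lumber (9 unused).
Slack constraints have shadow price 0 (complementary slackness).
From A_Bᵀ y = c: 3·y_assembly + 1·y_varnish = 19; 4·y_assembly + 3·y_varnish = 32.
This yields shadow prices y_assembly = 5, y_varnish = 4.
Shadow price of varnish = 4.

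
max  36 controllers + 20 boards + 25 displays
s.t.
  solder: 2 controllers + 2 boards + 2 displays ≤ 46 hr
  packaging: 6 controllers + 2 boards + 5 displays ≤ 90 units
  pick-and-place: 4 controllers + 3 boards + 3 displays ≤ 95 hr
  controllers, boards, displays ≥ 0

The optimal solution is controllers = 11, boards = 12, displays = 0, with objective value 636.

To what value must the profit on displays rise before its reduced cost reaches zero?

Check each constraint at x*: solder 46/46 (tight); packaging 90/90 (tight); pick-and-place 80/95 (slack 15).
By complementary slackness, y = 0 for the non-binding constraint.
The binding rows give the dual system: 2·y_solder + 6·y_packaging = 36 and 2·y_solder + 2·y_packaging = 20.
→ y_solder = 6 and y_packaging = 4.
displays enters the basis when its profit ≥ yᵀa₃ = 6·2 + 4·5 = 32.

32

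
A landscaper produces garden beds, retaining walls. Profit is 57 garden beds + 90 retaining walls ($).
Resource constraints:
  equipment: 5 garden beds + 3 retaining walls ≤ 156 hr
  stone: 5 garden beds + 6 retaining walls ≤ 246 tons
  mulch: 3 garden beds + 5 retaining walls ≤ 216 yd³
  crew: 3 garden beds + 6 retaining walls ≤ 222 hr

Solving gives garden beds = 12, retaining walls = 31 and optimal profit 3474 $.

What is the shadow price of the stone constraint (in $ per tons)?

Check each constraint at x*: equipment 153/156 (slack 3); stone 246/246 (tight); mulch 191/216 (slack 25); crew 222/222 (tight).
Slack constraints have shadow price 0 (complementary slackness).
Dual feasibility on the basic columns requires 5·y_stone + 3·y_crew = 57, 6·y_stone + 6·y_crew = 90.
This yields shadow prices y_stone = 6, y_crew = 9.
Shadow price of stone = 6.

6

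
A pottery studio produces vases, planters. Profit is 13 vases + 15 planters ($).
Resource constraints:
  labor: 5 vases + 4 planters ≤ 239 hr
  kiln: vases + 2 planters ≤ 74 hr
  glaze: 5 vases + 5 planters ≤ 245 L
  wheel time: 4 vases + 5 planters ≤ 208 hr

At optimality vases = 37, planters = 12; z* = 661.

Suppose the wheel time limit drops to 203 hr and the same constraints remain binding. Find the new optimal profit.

At the optimum: labor uses 233 of 239 (slack = 6); kiln uses 61 of 74 (slack = 13); glaze uses 245 of 245 (binding); wheel time uses 208 of 208 (binding).
By complementary slackness, y = 0 for the non-binding constraints.
Dual feasibility on the basic columns requires 5·y_glaze + 4·y_wheel time = 13, 5·y_glaze + 5·y_wheel time = 15.
This yields shadow prices y_glaze = 1, y_wheel time = 2.
Δz = y_wheel time·Δb = 2 × (-5) = -10, so new z* = 661 − 10 = 651.

651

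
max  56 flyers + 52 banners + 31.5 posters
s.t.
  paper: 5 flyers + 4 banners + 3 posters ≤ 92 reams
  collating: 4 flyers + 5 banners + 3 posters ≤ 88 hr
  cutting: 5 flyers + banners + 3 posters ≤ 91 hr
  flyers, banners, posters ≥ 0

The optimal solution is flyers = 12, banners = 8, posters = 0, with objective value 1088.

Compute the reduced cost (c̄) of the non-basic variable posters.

Binding: paper and collating. Non-binding: cutting (23 unused).
By complementary slackness, y = 0 for the non-binding constraint.
Dual feasibility on the basic columns requires 5·y_paper + 4·y_collating = 56, 4·y_paper + 5·y_collating = 52.
Solving: y_paper = 8, y_collating = 4.
Reduced cost of posters: c₃ − yᵀa₃ = 31.5 − (8·3 + 4·3) = 31.5 − 36 = -4.5.

-4.5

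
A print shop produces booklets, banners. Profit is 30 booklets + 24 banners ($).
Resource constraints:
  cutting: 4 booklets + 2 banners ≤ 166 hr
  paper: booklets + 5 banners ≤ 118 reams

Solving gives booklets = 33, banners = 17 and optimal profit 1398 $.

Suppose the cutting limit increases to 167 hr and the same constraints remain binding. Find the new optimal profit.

1405

Check each constraint at x*: cutting 166/166 (tight); paper 118/118 (tight).
The binding rows give the dual system: 4·y_cutting + 1·y_paper = 30 and 2·y_cutting + 5·y_paper = 24.
This yields shadow prices y_cutting = 7, y_paper = 2.
Δz = y_cutting·Δb = 7 × (1) = 7, so new z* = 1398 + 7 = 1405.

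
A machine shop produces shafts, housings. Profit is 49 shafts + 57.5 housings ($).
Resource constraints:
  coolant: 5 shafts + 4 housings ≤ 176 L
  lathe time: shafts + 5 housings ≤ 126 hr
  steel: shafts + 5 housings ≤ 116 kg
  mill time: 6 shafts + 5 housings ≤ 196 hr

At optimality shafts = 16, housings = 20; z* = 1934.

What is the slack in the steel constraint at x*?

0

steel used = 1·16 + 5·20 = 116; slack = 116 − 116 = 0.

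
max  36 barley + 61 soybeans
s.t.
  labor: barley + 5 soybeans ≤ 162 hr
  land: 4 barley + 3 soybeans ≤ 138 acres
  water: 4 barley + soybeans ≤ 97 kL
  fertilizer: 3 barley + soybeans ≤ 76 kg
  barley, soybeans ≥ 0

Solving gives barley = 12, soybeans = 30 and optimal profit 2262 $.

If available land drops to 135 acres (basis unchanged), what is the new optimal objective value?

Check each constraint at x*: labor 162/162 (tight); land 138/138 (tight); water 78/97 (slack 19); fertilizer 66/76 (slack 10).
By complementary slackness, y = 0 for the non-binding constraints.
From A_Bᵀ y = c: 1·y_labor + 4·y_land = 36; 5·y_labor + 3·y_land = 61.
→ y_labor = 8 and y_land = 7.
Δz = y_land·Δb = 7 × (-3) = -21, so new z* = 2262 − 21 = 2241.

2241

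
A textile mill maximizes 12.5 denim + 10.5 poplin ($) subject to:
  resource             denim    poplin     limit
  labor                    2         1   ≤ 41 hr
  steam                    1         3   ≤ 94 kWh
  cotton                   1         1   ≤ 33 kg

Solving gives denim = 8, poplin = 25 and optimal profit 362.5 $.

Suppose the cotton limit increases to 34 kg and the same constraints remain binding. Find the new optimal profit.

371

Check each constraint at x*: labor 41/41 (tight); steam 83/94 (slack 11); cotton 33/33 (tight).
Since steam is not tight, its dual is 0.
From A_Bᵀ y = c: 2·y_labor + 1·y_cotton = 12.5; 1·y_labor + 1·y_cotton = 10.5.
This yields shadow prices y_labor = 2, y_cotton = 8.5.
Δz = y_cotton·Δb = 8.5 × (1) = 8.5, so new z* = 362.5 + 8.5 = 371.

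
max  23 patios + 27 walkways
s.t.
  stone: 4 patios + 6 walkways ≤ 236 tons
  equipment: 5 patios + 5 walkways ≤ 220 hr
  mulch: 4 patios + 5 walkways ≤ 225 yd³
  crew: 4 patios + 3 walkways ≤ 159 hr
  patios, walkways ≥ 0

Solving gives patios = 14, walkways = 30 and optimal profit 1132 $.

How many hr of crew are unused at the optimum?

13

crew used = 4·14 + 3·30 = 146; slack = 159 − 146 = 13.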